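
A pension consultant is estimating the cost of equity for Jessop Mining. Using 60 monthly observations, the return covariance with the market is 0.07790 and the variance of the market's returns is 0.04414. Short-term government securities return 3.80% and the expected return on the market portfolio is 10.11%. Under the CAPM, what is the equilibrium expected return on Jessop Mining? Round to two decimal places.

14.94%

β = Cov(R_i, R_m) / Var(R_m) = 0.07790 / 0.04414 = 1.7648
MRP = 10.11% − 3.80% = 6.31%
E(R) = R_f + β × MRP = 3.80% + 1.7648 × 6.31% = 14.94%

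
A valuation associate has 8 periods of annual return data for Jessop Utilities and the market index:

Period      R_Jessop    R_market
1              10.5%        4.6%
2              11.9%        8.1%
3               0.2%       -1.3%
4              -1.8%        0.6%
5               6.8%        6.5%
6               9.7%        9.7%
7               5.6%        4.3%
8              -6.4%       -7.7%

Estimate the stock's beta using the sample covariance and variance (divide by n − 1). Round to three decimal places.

1.070

Mean R_i = (10.5 + 11.9 + 0.2 − 1.8 + 6.8 + 9.7 + 5.6 − 6.4) / 8 = 4.5625%
Mean R_m = (4.6 + 8.1 − 1.3 + 0.6 + 6.5 + 9.7 + 4.3 − 7.7) / 8 = 3.1000%
Σ(R_i − R̄_i)(R_m − R̄_m) = 241.8500  ⇒  Cov = 241.8500 / 7 = 34.5500
Σ(R_m − R̄_m)² = 226.0600  ⇒  Var(R_m) = 226.0600 / 7 = 32.2943
β = Cov / Var(R_m) = 34.5500 / 32.2943 = 1.0698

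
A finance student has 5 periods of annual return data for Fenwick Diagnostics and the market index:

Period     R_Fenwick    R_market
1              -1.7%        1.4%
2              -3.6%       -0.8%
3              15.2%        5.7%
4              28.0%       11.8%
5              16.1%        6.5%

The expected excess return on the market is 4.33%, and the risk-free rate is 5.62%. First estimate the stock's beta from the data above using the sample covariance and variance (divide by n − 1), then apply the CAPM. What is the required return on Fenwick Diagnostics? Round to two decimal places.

17.24%

Mean R_i = (-1.7 − 3.6 + 15.2 + 28.0 + 16.1) / 5 = 10.8000%
Mean R_m = (1.4 − 0.8 + 5.7 + 11.8 + 6.5) / 5 = 4.9200%
Σ(R_i − R̄_i)(R_m − R̄_m) = 256.5100  ⇒  Cov = 256.5100 / 4 = 64.1275
Σ(R_m − R̄_m)² = 95.5480  ⇒  Var(R_m) = 95.5480 / 4 = 23.8870
β = Cov / Var(R_m) = 64.1275 / 23.8870 = 2.6846
E(R) = R_f + β × MRP = 5.62% + 2.6846 × 4.33% = 17.24%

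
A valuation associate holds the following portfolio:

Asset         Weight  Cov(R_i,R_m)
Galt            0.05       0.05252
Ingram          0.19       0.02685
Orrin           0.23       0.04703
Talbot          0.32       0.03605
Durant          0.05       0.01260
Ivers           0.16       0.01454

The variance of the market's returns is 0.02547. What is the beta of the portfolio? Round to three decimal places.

β_Galt = 0.05252 / 0.02547 = 2.0620
β_Ingram = 0.02685 / 0.02547 = 1.0542
β_Orrin = 0.04703 / 0.02547 = 1.8465
β_Talbot = 0.03605 / 0.02547 = 1.4154
β_Durant = 0.01260 / 0.02547 = 0.4947
β_Ivers = 0.01454 / 0.02547 = 0.5709
β_P = Σ w_i β_i = 0.05×2.0620 + 0.19×1.0542 + 0.23×1.8465 + 0.32×1.4154 + 0.05×0.4947 + 0.16×0.5709 = 1.2971

1.297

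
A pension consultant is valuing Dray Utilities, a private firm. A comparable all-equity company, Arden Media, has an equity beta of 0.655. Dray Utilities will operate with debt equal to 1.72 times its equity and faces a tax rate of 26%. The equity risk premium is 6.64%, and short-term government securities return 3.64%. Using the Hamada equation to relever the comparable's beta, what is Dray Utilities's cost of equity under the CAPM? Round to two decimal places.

13.52%

β_L = β_U × [1 + (1 − t)(D/E)] = 0.655 × [1 + (1 − 0.26) × 1.72]
    = 0.655 × [1 + 0.74 × 1.72] = 0.655 × 2.2728 = 1.4887
E(R) = R_f + β_L × MRP = 3.64% + 1.4887 × 6.64% = 13.52%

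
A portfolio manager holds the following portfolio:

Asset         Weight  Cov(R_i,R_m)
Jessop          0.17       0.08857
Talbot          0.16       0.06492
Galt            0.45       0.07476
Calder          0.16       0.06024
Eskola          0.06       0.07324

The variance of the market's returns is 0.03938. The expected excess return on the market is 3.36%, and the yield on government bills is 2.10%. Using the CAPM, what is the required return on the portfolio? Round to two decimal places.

β_Jessop = 0.08857 / 0.03938 = 2.2491
β_Talbot = 0.06492 / 0.03938 = 1.6486
β_Galt = 0.07476 / 0.03938 = 1.8984
β_Calder = 0.06024 / 0.03938 = 1.5297
β_Eskola = 0.07324 / 0.03938 = 1.8598
β_P = Σ w_i β_i = 0.17×2.2491 + 0.16×1.6486 + 0.45×1.8984 + 0.16×1.5297 + 0.06×1.8598 = 1.8567
E(R_P) = R_f + β_P × MRP = 2.10% + 1.8567 × 3.36% = 8.34%

8.34%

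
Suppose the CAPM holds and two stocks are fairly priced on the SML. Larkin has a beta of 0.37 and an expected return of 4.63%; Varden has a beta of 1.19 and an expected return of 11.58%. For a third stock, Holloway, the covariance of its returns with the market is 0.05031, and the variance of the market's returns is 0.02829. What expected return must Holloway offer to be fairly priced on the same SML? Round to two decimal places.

MRP = (11.58% − 4.63%) / (1.19 − 0.37) = 8.4756%
R_f = 4.63% − 0.37 × 8.4756% = 1.4940%
β_Holloway = Cov / Var(R_m) = 0.05031 / 0.02829 = 1.7784
E(R_Holloway) = R_f + β × MRP = 1.4940% + 1.7784 × 8.4756% = 16.57%

16.57%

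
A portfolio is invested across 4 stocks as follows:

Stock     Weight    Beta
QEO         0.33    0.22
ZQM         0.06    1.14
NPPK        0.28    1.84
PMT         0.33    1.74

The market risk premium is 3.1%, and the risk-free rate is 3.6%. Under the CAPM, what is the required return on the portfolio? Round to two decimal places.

β_P = Σ w_i β_i = 0.33×0.22 + 0.06×1.14 + 0.28×1.84 + 0.33×1.74 = 1.2304
E(R_P) = R_f + β_P × MRP = 3.6% + 1.2304 × 3.1% = 7.41%

7.41%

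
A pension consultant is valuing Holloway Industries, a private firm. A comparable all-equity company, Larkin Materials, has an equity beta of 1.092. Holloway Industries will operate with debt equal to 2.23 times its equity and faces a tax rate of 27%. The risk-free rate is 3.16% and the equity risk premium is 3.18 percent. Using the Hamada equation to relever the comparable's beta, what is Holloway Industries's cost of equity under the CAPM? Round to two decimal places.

β_L = β_U × [1 + (1 − t)(D/E)] = 1.092 × [1 + (1 − 0.27) × 2.23]
    = 1.092 × [1 + 0.73 × 2.23] = 1.092 × 2.6279 = 2.8697
E(R) = R_f + β_L × MRP = 3.16% + 2.8697 × 3.18% = 12.29%

12.29%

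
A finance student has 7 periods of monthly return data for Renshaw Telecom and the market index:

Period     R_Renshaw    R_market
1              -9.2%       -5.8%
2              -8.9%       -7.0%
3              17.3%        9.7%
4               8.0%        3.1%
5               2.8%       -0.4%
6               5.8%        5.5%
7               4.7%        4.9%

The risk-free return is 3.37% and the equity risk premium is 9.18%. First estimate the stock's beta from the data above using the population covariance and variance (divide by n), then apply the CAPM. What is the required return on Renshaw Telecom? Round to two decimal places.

Mean R_i = (-9.2 − 8.9 + 17.3 + 8.0 + 2.8 + 5.8 + 4.7) / 7 = 2.9286%
Mean R_m = (-5.8 − 7.0 + 9.7 + 3.1 − 0.4 + 5.5 + 4.9) / 7 = 1.4286%
Σ(R_i − R̄_i)(R_m − R̄_m) = 332.7943  ⇒  Cov = 332.7943 / 7 = 47.5420
Σ(R_m − R̄_m)² = 226.4743  ⇒  Var(R_m) = 226.4743 / 7 = 32.3535
β = Cov / Var(R_m) = 47.5420 / 32.3535 = 1.4695
E(R) = R_f + β × MRP = 3.37% + 1.4695 × 9.18% = 16.86%

16.86%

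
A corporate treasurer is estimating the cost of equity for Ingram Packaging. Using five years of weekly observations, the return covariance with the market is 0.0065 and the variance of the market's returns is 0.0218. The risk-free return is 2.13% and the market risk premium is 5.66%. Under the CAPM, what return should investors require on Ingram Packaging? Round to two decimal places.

β = Cov(R_i, R_m) / Var(R_m) = 0.0065 / 0.0218 = 0.2982
E(R) = R_f + β × MRP = 2.13% + 0.2982 × 5.66% = 3.82%

3.82%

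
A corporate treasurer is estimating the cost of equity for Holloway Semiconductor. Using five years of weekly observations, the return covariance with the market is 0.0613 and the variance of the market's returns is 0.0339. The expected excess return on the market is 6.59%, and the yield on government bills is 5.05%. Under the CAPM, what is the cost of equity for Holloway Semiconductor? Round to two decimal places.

β = Cov(R_i, R_m) / Var(R_m) = 0.0613 / 0.0339 = 1.8083
E(R) = R_f + β × MRP = 5.05% + 1.8083 × 6.59% = 16.97%

16.97%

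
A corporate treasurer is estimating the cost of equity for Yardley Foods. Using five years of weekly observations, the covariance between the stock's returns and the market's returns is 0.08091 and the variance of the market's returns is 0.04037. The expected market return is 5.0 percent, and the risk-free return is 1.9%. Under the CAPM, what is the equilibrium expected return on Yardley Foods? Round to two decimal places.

8.11%

β = Cov(R_i, R_m) / Var(R_m) = 0.08091 / 0.04037 = 2.0042
MRP = 5.0% − 1.9% = 3.10%
E(R) = R_f + β × MRP = 1.9% + 2.0042 × 3.1% = 8.11%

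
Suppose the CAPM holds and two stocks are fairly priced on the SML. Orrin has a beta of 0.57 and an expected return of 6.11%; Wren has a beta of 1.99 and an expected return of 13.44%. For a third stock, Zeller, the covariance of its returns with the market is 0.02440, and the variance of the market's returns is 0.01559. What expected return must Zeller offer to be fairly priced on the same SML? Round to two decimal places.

MRP = (13.44% − 6.11%) / (1.99 − 0.57) = 5.1620%
R_f = 6.11% − 0.57 × 5.1620% = 3.1677%
β_Zeller = Cov / Var(R_m) = 0.02440 / 0.01559 = 1.5651
E(R_Zeller) = R_f + β × MRP = 3.1677% + 1.5651 × 5.1620% = 11.25%

11.25%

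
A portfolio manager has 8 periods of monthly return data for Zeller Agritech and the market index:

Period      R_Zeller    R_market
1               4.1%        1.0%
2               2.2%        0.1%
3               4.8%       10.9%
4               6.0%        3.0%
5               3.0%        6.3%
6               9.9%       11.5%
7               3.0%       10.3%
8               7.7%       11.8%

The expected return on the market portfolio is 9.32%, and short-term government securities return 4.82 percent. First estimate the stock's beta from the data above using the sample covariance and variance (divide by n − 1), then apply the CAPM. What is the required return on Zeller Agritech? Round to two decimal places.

Mean R_i = (4.1 + 2.2 + 4.8 + 6.0 + 3.0 + 9.9 + 3.0 + 7.7) / 8 = 5.0875%
Mean R_m = (1.0 + 0.1 + 10.9 + 3.0 + 6.3 + 11.5 + 10.3 + 11.8) / 8 = 6.8625%
Σ(R_i − R̄_i)(R_m − R̄_m) = 49.8463  ⇒  Cov = 49.8463 / 7 = 7.1209
Σ(R_m − R̄_m)² = 169.3388  ⇒  Var(R_m) = 169.3388 / 7 = 24.1913
β = Cov / Var(R_m) = 7.1209 / 24.1913 = 0.2944
MRP = 9.32% − 4.82% = 4.50%
E(R) = R_f + β × MRP = 4.82% + 0.2944 × 4.50% = 6.14%

6.14%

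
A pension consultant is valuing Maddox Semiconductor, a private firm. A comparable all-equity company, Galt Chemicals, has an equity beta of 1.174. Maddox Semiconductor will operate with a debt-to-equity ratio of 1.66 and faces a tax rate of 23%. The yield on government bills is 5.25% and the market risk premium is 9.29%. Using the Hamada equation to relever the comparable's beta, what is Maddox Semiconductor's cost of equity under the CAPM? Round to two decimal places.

30.10%

β_L = β_U × [1 + (1 − t)(D/E)] = 1.174 × [1 + (1 − 0.23) × 1.66]
    = 1.174 × [1 + 0.77 × 1.66] = 1.174 × 2.2782 = 2.6746
E(R) = R_f + β_L × MRP = 5.25% + 2.6746 × 9.29% = 30.10%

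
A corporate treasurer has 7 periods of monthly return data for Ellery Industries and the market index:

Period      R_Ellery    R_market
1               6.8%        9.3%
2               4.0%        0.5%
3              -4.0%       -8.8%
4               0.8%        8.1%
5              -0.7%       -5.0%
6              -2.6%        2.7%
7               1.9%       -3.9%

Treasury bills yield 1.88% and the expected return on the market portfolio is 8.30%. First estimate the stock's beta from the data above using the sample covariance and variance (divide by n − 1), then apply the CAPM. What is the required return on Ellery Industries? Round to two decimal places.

Mean R_i = (6.8 + 4.0 − 4.0 + 0.8 − 0.7 − 2.6 + 1.9) / 7 = 0.8857%
Mean R_m = (9.3 + 0.5 − 8.8 + 8.1 − 5.0 + 2.7 − 3.9) / 7 = 0.4143%
Σ(R_i − R̄_i)(R_m − R̄_m) = 93.4214  ⇒  Cov = 93.4214 / 6 = 15.5702
Σ(R_m − R̄_m)² = 276.0886  ⇒  Var(R_m) = 276.0886 / 6 = 46.0148
β = Cov / Var(R_m) = 15.5702 / 46.0148 = 0.3384
MRP = 8.30% − 1.88% = 6.42%
E(R) = R_f + β × MRP = 1.88% + 0.3384 × 6.42% = 4.05%

4.05%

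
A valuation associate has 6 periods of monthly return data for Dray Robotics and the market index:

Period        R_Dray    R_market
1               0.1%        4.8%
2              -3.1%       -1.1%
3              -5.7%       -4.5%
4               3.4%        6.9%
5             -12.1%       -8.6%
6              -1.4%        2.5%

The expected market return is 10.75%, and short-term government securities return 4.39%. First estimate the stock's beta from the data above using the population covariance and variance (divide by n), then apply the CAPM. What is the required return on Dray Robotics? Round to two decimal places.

Mean R_i = (0.1 − 3.1 − 5.7 + 3.4 − 12.1 − 1.4) / 6 = -3.1333%
Mean R_m = (4.8 − 1.1 − 4.5 + 6.9 − 8.6 + 2.5) / 6 = 0.0000%
Σ(R_i − R̄_i)(R_m − R̄_m) = 153.5600  ⇒  Cov = 153.5600 / 6 = 25.5933
Σ(R_m − R̄_m)² = 172.3200  ⇒  Var(R_m) = 172.3200 / 6 = 28.7200
β = Cov / Var(R_m) = 25.5933 / 28.7200 = 0.8911
MRP = 10.75% − 4.39% = 6.36%
E(R) = R_f + β × MRP = 4.39% + 0.8911 × 6.36% = 10.06%

10.06%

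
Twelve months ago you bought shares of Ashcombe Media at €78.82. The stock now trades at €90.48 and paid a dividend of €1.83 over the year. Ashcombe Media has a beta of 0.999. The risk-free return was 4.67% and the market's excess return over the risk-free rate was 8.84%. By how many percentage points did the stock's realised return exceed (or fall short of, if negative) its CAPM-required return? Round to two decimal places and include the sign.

Realised HPR = (P1 + D1 − P0) / P0 = (90.48 + 1.83 − 78.82) / 78.82 = 13.49 / 78.82 = 17.1149%
CAPM required = R_f + β·MRP = 4.67% + 0.999 × 8.84% = 13.50116%
α = realised − required = 17.1149% − 13.50116% = +3.61%

+3.61%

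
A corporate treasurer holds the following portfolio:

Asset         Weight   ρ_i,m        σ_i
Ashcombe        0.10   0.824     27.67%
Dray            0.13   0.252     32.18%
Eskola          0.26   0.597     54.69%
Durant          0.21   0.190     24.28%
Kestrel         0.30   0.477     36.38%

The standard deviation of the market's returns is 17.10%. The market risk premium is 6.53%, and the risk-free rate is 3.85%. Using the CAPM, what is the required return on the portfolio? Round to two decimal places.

10.72%

β_Ashcombe = 0.824 × 27.67% / 17.10% = 1.3333
β_Dray = 0.252 × 32.18% / 17.10% = 0.4742
β_Eskola = 0.597 × 54.69% / 17.10% = 1.9094
β_Durant = 0.190 × 24.28% / 17.10% = 0.2698
β_Kestrel = 0.477 × 36.38% / 17.10% = 1.0148
β_P = Σ w_i β_i = 0.10×1.3333 + 0.13×0.4742 + 0.26×1.9094 + 0.21×0.2698 + 0.30×1.0148 = 1.0525
E(R_P) = R_f + β_P × MRP = 3.85% + 1.0525 × 6.53% = 10.72%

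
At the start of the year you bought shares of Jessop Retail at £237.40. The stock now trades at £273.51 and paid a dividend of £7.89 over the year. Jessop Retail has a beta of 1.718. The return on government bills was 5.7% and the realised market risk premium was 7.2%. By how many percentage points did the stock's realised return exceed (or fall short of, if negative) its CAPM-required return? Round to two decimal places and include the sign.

+0.46%

Realised HPR = (P1 + D1 − P0) / P0 = (273.51 + 7.89 − 237.40) / 237.40 = 44.00 / 237.40 = 18.5341%
CAPM required = R_f + β·MRP = 5.7% + 1.718 × 7.2% = 18.0696%
α = realised − required = 18.5341% − 18.0696% = +0.46%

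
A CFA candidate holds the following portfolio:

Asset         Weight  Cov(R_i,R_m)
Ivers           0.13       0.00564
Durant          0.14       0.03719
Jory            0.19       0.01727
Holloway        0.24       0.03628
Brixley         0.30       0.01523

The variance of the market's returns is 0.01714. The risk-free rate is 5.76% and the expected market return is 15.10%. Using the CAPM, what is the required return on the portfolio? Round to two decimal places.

18.02%

β_Ivers = 0.00564 / 0.01714 = 0.3291
β_Durant = 0.03719 / 0.01714 = 2.1698
β_Jory = 0.01727 / 0.01714 = 1.0076
β_Holloway = 0.03628 / 0.01714 = 2.1167
β_Brixley = 0.01523 / 0.01714 = 0.8886
β_P = Σ w_i β_i = 0.13×0.3291 + 0.14×2.1698 + 0.19×1.0076 + 0.24×2.1167 + 0.30×0.8886 = 1.3126
MRP = 15.10% − 5.76% = 9.34%
E(R_P) = R_f + β_P × MRP = 5.76% + 1.3126 × 9.34% = 18.02%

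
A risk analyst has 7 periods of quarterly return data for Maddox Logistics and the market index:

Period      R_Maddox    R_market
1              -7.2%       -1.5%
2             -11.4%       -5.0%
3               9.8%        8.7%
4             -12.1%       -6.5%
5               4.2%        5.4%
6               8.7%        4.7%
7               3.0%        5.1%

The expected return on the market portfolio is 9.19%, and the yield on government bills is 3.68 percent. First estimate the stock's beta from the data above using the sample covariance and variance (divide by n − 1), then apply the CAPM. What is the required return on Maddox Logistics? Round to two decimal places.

Mean R_i = (-7.2 − 11.4 + 9.8 − 12.1 + 4.2 + 8.7 + 3.0) / 7 = -0.7143%
Mean R_m = (-1.5 − 5.0 + 8.7 − 6.5 + 5.4 + 4.7 + 5.1) / 7 = 1.5571%
Σ(R_i − R̄_i)(R_m − R̄_m) = 318.3657  ⇒  Cov = 318.3657 / 6 = 53.0610
Σ(R_m − R̄_m)² = 205.4771  ⇒  Var(R_m) = 205.4771 / 6 = 34.2462
β = Cov / Var(R_m) = 53.0610 / 34.2462 = 1.5494
MRP = 9.19% − 3.68% = 5.51%
E(R) = R_f + β × MRP = 3.68% + 1.5494 × 5.51% = 12.22%

12.22%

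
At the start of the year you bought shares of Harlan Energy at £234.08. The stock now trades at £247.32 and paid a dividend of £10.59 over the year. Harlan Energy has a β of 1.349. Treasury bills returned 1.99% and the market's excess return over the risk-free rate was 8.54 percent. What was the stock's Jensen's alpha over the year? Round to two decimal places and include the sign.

-3.33%

Realised HPR = (P1 + D1 − P0) / P0 = (247.32 + 10.59 − 234.08) / 234.08 = 23.83 / 234.08 = 10.1803%
CAPM required = R_f + β·MRP = 1.99% + 1.349 × 8.54% = 13.51046%
α = realised − required = 10.1803% − 13.51046% = -3.33%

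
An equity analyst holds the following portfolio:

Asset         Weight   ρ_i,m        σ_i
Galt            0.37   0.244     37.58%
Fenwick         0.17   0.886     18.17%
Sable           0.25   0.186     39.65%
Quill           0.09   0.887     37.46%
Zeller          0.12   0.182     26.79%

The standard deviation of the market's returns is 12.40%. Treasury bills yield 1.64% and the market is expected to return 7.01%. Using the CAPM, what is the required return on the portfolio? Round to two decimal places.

6.64%

β_Galt = 0.244 × 37.58% / 12.40% = 0.7395
β_Fenwick = 0.886 × 18.17% / 12.40% = 1.2983
β_Sable = 0.186 × 39.65% / 12.40% = 0.5948
β_Quill = 0.887 × 37.46% / 12.40% = 2.6796
β_Zeller = 0.182 × 26.79% / 12.40% = 0.3932
β_P = Σ w_i β_i = 0.37×0.7395 + 0.17×1.2983 + 0.25×0.5948 + 0.09×2.6796 + 0.12×0.3932 = 0.9314
MRP = 7.01% − 1.64% = 5.37%
E(R_P) = R_f + β_P × MRP = 1.64% + 0.9314 × 5.37% = 6.64%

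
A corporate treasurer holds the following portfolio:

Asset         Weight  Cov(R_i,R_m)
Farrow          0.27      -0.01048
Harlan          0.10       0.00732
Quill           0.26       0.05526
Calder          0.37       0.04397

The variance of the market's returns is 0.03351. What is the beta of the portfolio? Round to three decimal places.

0.852

β_Farrow = -0.01048 / 0.03351 = -0.3127
β_Harlan = 0.00732 / 0.03351 = 0.2184
β_Quill = 0.05526 / 0.03351 = 1.6491
β_Calder = 0.04397 / 0.03351 = 1.3121
β_P = Σ w_i β_i = 0.27×-0.3127 + 0.10×0.2184 + 0.26×1.6491 + 0.37×1.3121 = 0.8517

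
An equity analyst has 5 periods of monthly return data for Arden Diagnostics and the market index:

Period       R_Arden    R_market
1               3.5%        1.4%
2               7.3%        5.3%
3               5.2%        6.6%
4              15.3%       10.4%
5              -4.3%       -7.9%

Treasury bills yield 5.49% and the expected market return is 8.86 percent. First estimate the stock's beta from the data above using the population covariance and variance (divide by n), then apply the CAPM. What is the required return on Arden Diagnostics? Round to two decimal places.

8.71%

Mean R_i = (3.5 + 7.3 + 5.2 + 15.3 − 4.3) / 5 = 5.4000%
Mean R_m = (1.4 + 5.3 + 6.6 + 10.4 − 7.9) / 5 = 3.1600%
Σ(R_i − R̄_i)(R_m − R̄_m) = 185.6800  ⇒  Cov = 185.6800 / 5 = 37.1360
Σ(R_m − R̄_m)² = 194.2520  ⇒  Var(R_m) = 194.2520 / 5 = 38.8504
β = Cov / Var(R_m) = 37.1360 / 38.8504 = 0.9559
MRP = 8.86% − 5.49% = 3.37%
E(R) = R_f + β × MRP = 5.49% + 0.9559 × 3.37% = 8.71%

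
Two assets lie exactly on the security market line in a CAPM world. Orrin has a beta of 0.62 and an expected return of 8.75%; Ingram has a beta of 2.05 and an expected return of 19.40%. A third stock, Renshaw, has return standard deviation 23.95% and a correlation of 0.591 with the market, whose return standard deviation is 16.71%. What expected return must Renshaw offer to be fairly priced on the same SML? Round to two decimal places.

MRP = (19.40% − 8.75%) / (2.05 − 0.62) = 7.4476%
R_f = 8.75% − 0.62 × 7.4476% = 4.1325%
β_Renshaw = ρ·σ_i/σ_m = 0.591 × 23.95 / 16.71 = 0.8471
E(R_Renshaw) = R_f + β × MRP = 4.1325% + 0.8471 × 7.4476% = 10.44%

10.44%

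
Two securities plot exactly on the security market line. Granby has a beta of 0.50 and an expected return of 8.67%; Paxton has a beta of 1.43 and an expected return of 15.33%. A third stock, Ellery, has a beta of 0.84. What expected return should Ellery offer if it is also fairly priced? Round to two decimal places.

MRP (SML slope) = (15.33% − 8.67%) / (1.43 − 0.50) = 6.66% / 0.93 = 7.1613%
R_f (intercept) = 8.67% − 0.50 × 7.1613% = 5.0894%
E(R_Ellery) = R_f + β × MRP = 5.0894% + 0.84 × 7.1613% = 11.10%

11.10%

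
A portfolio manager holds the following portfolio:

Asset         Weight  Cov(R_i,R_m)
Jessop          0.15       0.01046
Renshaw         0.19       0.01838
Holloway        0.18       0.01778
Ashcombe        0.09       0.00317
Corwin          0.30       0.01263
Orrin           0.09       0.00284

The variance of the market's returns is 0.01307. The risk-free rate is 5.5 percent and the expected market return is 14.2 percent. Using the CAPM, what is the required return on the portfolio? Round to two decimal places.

13.88%

β_Jessop = 0.01046 / 0.01307 = 0.8003
β_Renshaw = 0.01838 / 0.01307 = 1.4063
β_Holloway = 0.01778 / 0.01307 = 1.3604
β_Ashcombe = 0.00317 / 0.01307 = 0.2425
β_Corwin = 0.01263 / 0.01307 = 0.9663
β_Orrin = 0.00284 / 0.01307 = 0.2173
β_P = Σ w_i β_i = 0.15×0.8003 + 0.19×1.4063 + 0.18×1.3604 + 0.09×0.2425 + 0.30×0.9663 + 0.09×0.2173 = 0.9634
MRP = 14.2% − 5.5% = 8.70%
E(R_P) = R_f + β_P × MRP = 5.5% + 0.9634 × 8.7% = 13.88%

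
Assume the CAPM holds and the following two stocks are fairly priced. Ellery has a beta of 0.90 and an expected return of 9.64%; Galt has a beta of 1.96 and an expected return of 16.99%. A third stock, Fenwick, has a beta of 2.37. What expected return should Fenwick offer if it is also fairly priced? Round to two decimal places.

19.83%

MRP (SML slope) = (16.99% − 9.64%) / (1.96 − 0.90) = 7.35% / 1.06 = 6.9340%
R_f (intercept) = 9.64% − 0.90 × 6.9340% = 3.3994%
E(R_Fenwick) = R_f + β × MRP = 3.3994% + 2.37 × 6.9340% = 19.83%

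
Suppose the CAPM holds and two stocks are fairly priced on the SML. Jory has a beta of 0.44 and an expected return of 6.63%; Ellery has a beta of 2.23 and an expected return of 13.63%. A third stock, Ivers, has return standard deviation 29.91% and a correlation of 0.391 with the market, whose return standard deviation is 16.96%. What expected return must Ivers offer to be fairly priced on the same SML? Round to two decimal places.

7.61%

MRP = (13.63% − 6.63%) / (2.23 − 0.44) = 3.9106%
R_f = 6.63% − 0.44 × 3.9106% = 4.9093%
β_Ivers = ρ·σ_i/σ_m = 0.391 × 29.91 / 16.96 = 0.6896
E(R_Ivers) = R_f + β × MRP = 4.9093% + 0.6896 × 3.9106% = 7.61%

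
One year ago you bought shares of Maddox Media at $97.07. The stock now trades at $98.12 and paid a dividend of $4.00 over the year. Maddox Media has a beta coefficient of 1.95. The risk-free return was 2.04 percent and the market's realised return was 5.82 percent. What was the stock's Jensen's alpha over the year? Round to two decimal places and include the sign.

Realised HPR = (P1 + D1 − P0) / P0 = (98.12 + 4.00 − 97.07) / 97.07 = 5.05 / 97.07 = 5.2024%
MRP = 5.82% − 2.04% = 3.78%
CAPM required = R_f + β·MRP = 2.04% + 1.95 × 3.78% = 9.4110%
α = realised − required = 5.2024% − 9.4110% = -4.21%

-4.21%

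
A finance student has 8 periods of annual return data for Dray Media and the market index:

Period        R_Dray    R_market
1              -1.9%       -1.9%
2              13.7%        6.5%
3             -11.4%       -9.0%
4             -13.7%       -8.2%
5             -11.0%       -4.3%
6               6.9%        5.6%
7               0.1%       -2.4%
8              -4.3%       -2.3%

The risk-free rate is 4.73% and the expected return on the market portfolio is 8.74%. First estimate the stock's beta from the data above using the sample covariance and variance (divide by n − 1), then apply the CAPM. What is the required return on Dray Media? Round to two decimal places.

11.20%

Mean R_i = (-1.9 + 13.7 − 11.4 − 13.7 − 11.0 + 6.9 + 0.1 − 4.3) / 8 = -2.7000%
Mean R_m = (-1.9 + 6.5 − 9.0 − 8.2 − 4.3 + 5.6 − 2.4 − 2.3) / 8 = -2.0000%
Σ(R_i − R̄_i)(R_m − R̄_m) = 359.9900  ⇒  Cov = 359.9900 / 7 = 51.4271
Σ(R_m − R̄_m)² = 223.0000  ⇒  Var(R_m) = 223.0000 / 7 = 31.8571
β = Cov / Var(R_m) = 51.4271 / 31.8571 = 1.6143
MRP = 8.74% − 4.73% = 4.01%
E(R) = R_f + β × MRP = 4.73% + 1.6143 × 4.01% = 11.20%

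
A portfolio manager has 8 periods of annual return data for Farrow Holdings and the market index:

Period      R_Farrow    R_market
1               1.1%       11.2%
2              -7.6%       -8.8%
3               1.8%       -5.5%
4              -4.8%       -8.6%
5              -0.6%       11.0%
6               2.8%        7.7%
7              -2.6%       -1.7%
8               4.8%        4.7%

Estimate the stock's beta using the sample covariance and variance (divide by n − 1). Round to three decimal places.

Mean R_i = (1.1 − 7.6 + 1.8 − 4.8 − 0.6 + 2.8 − 2.6 + 4.8) / 8 = -0.6375%
Mean R_m = (11.2 − 8.8 − 5.5 − 8.6 + 11.0 + 7.7 − 1.7 + 4.7) / 8 = 1.2500%
Σ(R_i − R̄_i)(R_m − R̄_m) = 158.8950  ⇒  Cov = 158.8950 / 7 = 22.6993
Σ(R_m − R̄_m)² = 499.8600  ⇒  Var(R_m) = 499.8600 / 7 = 71.4086
β = Cov / Var(R_m) = 22.6993 / 71.4086 = 0.3179

0.318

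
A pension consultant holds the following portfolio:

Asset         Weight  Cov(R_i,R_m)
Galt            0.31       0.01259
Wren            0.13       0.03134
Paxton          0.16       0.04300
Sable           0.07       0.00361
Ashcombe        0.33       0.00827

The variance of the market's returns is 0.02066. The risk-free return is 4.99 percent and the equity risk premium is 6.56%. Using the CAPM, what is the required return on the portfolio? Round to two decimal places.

β_Galt = 0.01259 / 0.02066 = 0.6094
β_Wren = 0.03134 / 0.02066 = 1.5169
β_Paxton = 0.04300 / 0.02066 = 2.0813
β_Sable = 0.00361 / 0.02066 = 0.1747
β_Ashcombe = 0.00827 / 0.02066 = 0.4003
β_P = Σ w_i β_i = 0.31×0.6094 + 0.13×1.5169 + 0.16×2.0813 + 0.07×0.1747 + 0.33×0.4003 = 0.8634
E(R_P) = R_f + β_P × MRP = 4.99% + 0.8634 × 6.56% = 10.65%

10.65%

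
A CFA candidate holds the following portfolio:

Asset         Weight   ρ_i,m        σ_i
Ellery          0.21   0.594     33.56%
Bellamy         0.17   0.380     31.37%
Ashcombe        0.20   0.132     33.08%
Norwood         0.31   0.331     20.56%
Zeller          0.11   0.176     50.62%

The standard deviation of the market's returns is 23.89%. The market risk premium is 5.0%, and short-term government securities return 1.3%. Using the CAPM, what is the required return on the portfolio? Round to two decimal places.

β_Ellery = 0.594 × 33.56% / 23.89% = 0.8344
β_Bellamy = 0.380 × 31.37% / 23.89% = 0.4990
β_Ashcombe = 0.132 × 33.08% / 23.89% = 0.1828
β_Norwood = 0.331 × 20.56% / 23.89% = 0.2849
β_Zeller = 0.176 × 50.62% / 23.89% = 0.3729
β_P = Σ w_i β_i = 0.21×0.8344 + 0.17×0.4990 + 0.20×0.1828 + 0.31×0.2849 + 0.11×0.3729 = 0.4260
E(R_P) = R_f + β_P × MRP = 1.3% + 0.4260 × 5.0% = 3.43%

3.43%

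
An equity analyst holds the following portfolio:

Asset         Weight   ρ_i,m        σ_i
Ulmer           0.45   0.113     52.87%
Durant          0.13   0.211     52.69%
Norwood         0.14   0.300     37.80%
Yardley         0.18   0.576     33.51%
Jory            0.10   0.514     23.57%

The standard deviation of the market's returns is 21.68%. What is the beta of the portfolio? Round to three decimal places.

0.480

β_Ulmer = 0.113 × 52.87% / 21.68% = 0.2756
β_Durant = 0.211 × 52.69% / 21.68% = 0.5128
β_Norwood = 0.300 × 37.80% / 21.68% = 0.5231
β_Yardley = 0.576 × 33.51% / 21.68% = 0.8903
β_Jory = 0.514 × 23.57% / 21.68% = 0.5588
β_P = Σ w_i β_i = 0.45×0.2756 + 0.13×0.5128 + 0.14×0.5231 + 0.18×0.8903 + 0.10×0.5588 = 0.4801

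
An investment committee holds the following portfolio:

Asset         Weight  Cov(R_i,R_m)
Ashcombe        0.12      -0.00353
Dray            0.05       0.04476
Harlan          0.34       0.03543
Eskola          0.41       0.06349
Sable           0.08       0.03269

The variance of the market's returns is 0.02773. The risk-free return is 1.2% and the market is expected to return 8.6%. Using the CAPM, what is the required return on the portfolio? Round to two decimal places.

β_Ashcombe = -0.00353 / 0.02773 = -0.1273
β_Dray = 0.04476 / 0.02773 = 1.6141
β_Harlan = 0.03543 / 0.02773 = 1.2777
β_Eskola = 0.06349 / 0.02773 = 2.2896
β_Sable = 0.03269 / 0.02773 = 1.1789
β_P = Σ w_i β_i = 0.12×-0.1273 + 0.05×1.6141 + 0.34×1.2777 + 0.41×2.2896 + 0.08×1.1789 = 1.5329
MRP = 8.6% − 1.2% = 7.40%
E(R_P) = R_f + β_P × MRP = 1.2% + 1.5329 × 7.4% = 12.54%

12.54%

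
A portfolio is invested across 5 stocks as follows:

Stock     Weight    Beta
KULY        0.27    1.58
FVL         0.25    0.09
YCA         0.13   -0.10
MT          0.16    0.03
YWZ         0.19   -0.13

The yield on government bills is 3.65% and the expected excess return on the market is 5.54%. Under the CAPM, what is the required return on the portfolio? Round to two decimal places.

β_P = Σ w_i β_i = 0.27×1.58 + 0.25×0.09 + 0.13×-0.10 + 0.16×0.03 + 0.19×-0.13 = 0.4162
E(R_P) = R_f + β_P × MRP = 3.65% + 0.4162 × 5.54% = 5.96%

5.96%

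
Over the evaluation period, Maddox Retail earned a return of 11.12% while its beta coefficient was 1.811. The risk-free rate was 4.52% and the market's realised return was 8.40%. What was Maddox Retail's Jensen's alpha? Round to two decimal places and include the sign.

Market excess return = 8.40% − 4.52% = 3.88%
CAPM benchmark = R_f + β(R_m − R_f) = 4.52% + 1.811 × 3.88% = 11.54668%
α = actual − benchmark = 11.12% − 11.54668% = -0.43%

-0.43%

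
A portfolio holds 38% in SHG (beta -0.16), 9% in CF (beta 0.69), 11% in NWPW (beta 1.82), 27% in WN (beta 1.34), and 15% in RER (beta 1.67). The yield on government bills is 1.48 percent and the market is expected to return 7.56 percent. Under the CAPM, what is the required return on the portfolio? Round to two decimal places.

6.43%

β_P = Σ w_i β_i = 0.38×-0.16 + 0.09×0.69 + 0.11×1.82 + 0.27×1.34 + 0.15×1.67 = 0.8138
MRP = 7.56% − 1.48% = 6.08%
E(R_P) = R_f + β_P × MRP = 1.48% + 0.8138 × 6.08% = 6.43%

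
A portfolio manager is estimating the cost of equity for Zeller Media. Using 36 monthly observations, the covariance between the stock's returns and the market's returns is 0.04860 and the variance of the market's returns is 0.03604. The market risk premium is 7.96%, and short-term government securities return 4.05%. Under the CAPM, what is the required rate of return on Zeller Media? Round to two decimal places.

β = Cov(R_i, R_m) / Var(R_m) = 0.04860 / 0.03604 = 1.3485
E(R) = R_f + β × MRP = 4.05% + 1.3485 × 7.96% = 14.78%

14.78%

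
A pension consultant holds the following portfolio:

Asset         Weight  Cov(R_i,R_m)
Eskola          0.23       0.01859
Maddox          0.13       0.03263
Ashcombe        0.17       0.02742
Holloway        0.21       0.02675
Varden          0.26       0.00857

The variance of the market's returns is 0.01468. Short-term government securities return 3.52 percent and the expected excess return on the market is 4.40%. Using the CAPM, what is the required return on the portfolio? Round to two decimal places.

β_Eskola = 0.01859 / 0.01468 = 1.2663
β_Maddox = 0.03263 / 0.01468 = 2.2228
β_Ashcombe = 0.02742 / 0.01468 = 1.8678
β_Holloway = 0.02675 / 0.01468 = 1.8222
β_Varden = 0.00857 / 0.01468 = 0.5838
β_P = Σ w_i β_i = 0.23×1.2663 + 0.13×2.2228 + 0.17×1.8678 + 0.21×1.8222 + 0.26×0.5838 = 1.4322
E(R_P) = R_f + β_P × MRP = 3.52% + 1.4322 × 4.40% = 9.82%

9.82%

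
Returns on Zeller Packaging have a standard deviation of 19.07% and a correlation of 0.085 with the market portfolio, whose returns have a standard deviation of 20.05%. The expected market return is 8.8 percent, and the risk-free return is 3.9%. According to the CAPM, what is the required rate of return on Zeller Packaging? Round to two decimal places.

4.30%

β = ρ × σ_i / σ_m = 0.085 × 19.07% / 20.05% = 0.0808
MRP = 8.8% − 3.9% = 4.90%
E(R) = 3.9% + 0.0808 × 4.9% = 4.30%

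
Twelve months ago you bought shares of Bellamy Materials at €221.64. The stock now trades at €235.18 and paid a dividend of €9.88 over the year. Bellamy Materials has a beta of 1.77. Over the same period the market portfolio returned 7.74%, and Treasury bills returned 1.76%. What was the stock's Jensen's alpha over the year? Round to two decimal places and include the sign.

-1.78%

Realised HPR = (P1 + D1 − P0) / P0 = (235.18 + 9.88 − 221.64) / 221.64 = 23.42 / 221.64 = 10.5667%
MRP = 7.74% − 1.76% = 5.98%
CAPM required = R_f + β·MRP = 1.76% + 1.77 × 5.98% = 12.3446%
α = realised − required = 10.5667% − 12.3446% = -1.78%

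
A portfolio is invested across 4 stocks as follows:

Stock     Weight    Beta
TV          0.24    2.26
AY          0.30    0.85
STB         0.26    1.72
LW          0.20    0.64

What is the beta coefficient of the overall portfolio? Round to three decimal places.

1.373

β_P = Σ w_i β_i = 0.24×2.26 + 0.30×0.85 + 0.26×1.72 + 0.20×0.64 = 1.3726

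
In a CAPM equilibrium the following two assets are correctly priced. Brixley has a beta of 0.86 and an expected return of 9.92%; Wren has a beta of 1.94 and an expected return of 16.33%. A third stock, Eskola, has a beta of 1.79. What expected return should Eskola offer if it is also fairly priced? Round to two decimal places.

MRP (SML slope) = (16.33% − 9.92%) / (1.94 − 0.86) = 6.41% / 1.08 = 5.9352%
R_f (intercept) = 9.92% − 0.86 × 5.9352% = 4.8157%
E(R_Eskola) = R_f + β × MRP = 4.8157% + 1.79 × 5.9352% = 15.44%

15.44%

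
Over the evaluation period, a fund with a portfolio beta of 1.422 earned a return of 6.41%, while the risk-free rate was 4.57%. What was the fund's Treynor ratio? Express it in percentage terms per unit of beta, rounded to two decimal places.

Treynor = (R_P − R_f) / β_P = (6.41% − 4.57%) / 1.4220 = 1.84% / 1.4220 = 1.29%

1.29%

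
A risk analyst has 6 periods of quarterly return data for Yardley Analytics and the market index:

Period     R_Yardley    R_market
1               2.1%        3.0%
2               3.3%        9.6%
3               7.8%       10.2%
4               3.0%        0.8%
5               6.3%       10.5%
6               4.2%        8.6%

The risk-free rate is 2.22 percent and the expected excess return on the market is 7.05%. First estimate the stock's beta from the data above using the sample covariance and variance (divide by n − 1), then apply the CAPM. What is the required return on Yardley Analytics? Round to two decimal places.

4.85%

Mean R_i = (2.1 + 3.3 + 7.8 + 3.0 + 6.3 + 4.2) / 6 = 4.4500%
Mean R_m = (3.0 + 9.6 + 10.2 + 0.8 + 10.5 + 8.6) / 6 = 7.1167%
Σ(R_i − R̄_i)(R_m − R̄_m) = 32.1950  ⇒  Cov = 32.1950 / 5 = 6.4390
Σ(R_m − R̄_m)² = 86.1683  ⇒  Var(R_m) = 86.1683 / 5 = 17.2337
β = Cov / Var(R_m) = 6.4390 / 17.2337 = 0.3736
E(R) = R_f + β × MRP = 2.22% + 0.3736 × 7.05% = 4.85%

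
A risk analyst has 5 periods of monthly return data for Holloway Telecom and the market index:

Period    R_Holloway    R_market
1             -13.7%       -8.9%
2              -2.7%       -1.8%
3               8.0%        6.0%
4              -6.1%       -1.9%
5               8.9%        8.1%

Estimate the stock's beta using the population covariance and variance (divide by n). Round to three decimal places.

1.390

Mean R_i = (-13.7 − 2.7 + 8.0 − 6.1 + 8.9) / 5 = -1.1200%
Mean R_m = (-8.9 − 1.8 + 6.0 − 1.9 + 8.1) / 5 = 0.3000%
Σ(R_i − R̄_i)(R_m − R̄_m) = 260.1500  ⇒  Cov = 260.1500 / 5 = 52.0300
Σ(R_m − R̄_m)² = 187.2200  ⇒  Var(R_m) = 187.2200 / 5 = 37.4440
β = Cov / Var(R_m) = 52.0300 / 37.4440 = 1.3895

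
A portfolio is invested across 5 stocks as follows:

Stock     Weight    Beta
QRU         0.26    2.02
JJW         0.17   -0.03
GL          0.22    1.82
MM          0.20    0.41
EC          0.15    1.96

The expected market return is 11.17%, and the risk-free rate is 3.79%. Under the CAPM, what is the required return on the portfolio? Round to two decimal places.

β_P = Σ w_i β_i = 0.26×2.02 + 0.17×-0.03 + 0.22×1.82 + 0.20×0.41 + 0.15×1.96 = 1.2965
MRP = 11.17% − 3.79% = 7.38%
E(R_P) = R_f + β_P × MRP = 3.79% + 1.2965 × 7.38% = 13.36%

13.36%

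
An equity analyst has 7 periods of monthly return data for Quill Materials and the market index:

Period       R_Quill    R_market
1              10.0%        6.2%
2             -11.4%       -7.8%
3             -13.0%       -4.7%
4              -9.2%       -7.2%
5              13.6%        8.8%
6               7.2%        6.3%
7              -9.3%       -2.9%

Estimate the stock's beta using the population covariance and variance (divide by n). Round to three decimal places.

1.568

Mean R_i = (10.0 − 11.4 − 13.0 − 9.2 + 13.6 + 7.2 − 9.3) / 7 = -1.7286%
Mean R_m = (6.2 − 7.8 − 4.7 − 7.2 + 8.8 + 6.3 − 2.9) / 7 = -0.1857%
Σ(R_i − R̄_i)(R_m − R̄_m) = 468.0229  ⇒  Cov = 468.0229 / 7 = 66.8604
Σ(R_m − R̄_m)² = 298.5086  ⇒  Var(R_m) = 298.5086 / 7 = 42.6441
β = Cov / Var(R_m) = 66.8604 / 42.6441 = 1.5679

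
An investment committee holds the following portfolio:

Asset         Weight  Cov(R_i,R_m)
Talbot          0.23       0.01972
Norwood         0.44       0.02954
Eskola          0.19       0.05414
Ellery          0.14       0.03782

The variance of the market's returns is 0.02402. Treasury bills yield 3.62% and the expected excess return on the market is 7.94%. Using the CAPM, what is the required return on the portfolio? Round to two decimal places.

14.57%

β_Talbot = 0.01972 / 0.02402 = 0.8210
β_Norwood = 0.02954 / 0.02402 = 1.2298
β_Eskola = 0.05414 / 0.02402 = 2.2540
β_Ellery = 0.03782 / 0.02402 = 1.5745
β_P = Σ w_i β_i = 0.23×0.8210 + 0.44×1.2298 + 0.19×2.2540 + 0.14×1.5745 = 1.3786
E(R_P) = R_f + β_P × MRP = 3.62% + 1.3786 × 7.94% = 14.57%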